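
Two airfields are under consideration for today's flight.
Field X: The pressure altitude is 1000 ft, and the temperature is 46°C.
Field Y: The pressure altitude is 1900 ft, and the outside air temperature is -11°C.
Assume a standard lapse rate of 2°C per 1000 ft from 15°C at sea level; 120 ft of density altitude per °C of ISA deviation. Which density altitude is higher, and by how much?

Field X: ISA temp = 13°C, deviation +33°C, DA = 1000 + 120 × 33 = 4960 ft.
Field Y: ISA temp = 11.2°C, deviation -22.2°C, DA = 1900 + 120 × (-22.2) = -764 ft.
Field X is higher by 4960 − (-764) = 5724 ft.

Field X by 5724 ft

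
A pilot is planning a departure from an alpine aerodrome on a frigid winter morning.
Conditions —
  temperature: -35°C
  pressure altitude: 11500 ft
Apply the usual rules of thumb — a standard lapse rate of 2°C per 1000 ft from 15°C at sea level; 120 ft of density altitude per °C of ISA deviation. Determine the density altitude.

ISA temperature at 11500 ft = 15 − 2 × (11500/1000) = -8°C.
ISA deviation = -35 − (-8) = -27°C.
Density altitude = 11500 + 120 × (-27) = 11500 + (-3240) = 8260 ft.

8260 ft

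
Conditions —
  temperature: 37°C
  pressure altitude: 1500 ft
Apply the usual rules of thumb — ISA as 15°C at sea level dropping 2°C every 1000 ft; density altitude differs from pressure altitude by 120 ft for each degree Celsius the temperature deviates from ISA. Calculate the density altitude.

4500 ft

ISA temperature at 1500 ft = 15 − 2 × (1500/1000) = 12°C.
ISA deviation = 37 − 12 = +25°C.
Density altitude = 1500 + 120 × (25) = 1500 + (+3000) = 4500 ft.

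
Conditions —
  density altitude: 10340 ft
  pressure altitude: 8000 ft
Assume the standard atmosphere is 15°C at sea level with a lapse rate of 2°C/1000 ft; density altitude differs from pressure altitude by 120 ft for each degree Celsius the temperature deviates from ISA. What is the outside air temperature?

Density altitude − pressure altitude = 10340 − 8000 = +2340 ft.
At 120 ft/°C that is an ISA deviation of 2340/120 = +19.5°C.
ISA temperature at 8000 ft = 15 − 2 × (8000/1000) = -1°C.
OAT = ISA + deviation = -1 + (+19.5) = 18.5°C.

18.5°C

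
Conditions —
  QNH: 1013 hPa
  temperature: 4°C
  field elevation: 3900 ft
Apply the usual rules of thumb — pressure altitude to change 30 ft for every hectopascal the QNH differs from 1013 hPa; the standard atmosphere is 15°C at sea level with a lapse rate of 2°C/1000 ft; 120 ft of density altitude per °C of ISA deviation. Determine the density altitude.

3516 ft

Pressure altitude = 3900 + (1013 − 1013) × 30 = 3900 + (0) = 3900 ft.
ISA temperature at 3900 ft = 15 − 2 × (3900/1000) = 7.2°C.
ISA deviation = 4 − 7.2 = -3.2°C.
Density altitude = 3900 + 120 × (-3.2) = 3516 ft.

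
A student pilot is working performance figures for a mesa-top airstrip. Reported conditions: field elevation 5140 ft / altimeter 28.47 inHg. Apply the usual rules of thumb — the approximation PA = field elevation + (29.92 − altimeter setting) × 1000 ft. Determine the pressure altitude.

6590 ft

Pressure correction = (29.92 − 28.47) × 1000 = +1450 ft.
Pressure altitude = 5140 + (+1450) = 6590 ft.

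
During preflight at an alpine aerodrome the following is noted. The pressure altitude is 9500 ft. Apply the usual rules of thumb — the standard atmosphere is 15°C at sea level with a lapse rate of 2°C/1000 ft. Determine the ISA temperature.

ISA temperature = 15 − 2 × (9500/1000) = 15 − 19 = -4°C.

-4°C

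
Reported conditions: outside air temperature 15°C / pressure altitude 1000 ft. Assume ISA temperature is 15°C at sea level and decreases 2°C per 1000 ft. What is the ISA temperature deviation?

ISA+2°C

ISA temperature at 1000 ft = 15 − 2 × (1000/1000) = 13°C.
Deviation = OAT − ISA = 15 − 13 = +2°C.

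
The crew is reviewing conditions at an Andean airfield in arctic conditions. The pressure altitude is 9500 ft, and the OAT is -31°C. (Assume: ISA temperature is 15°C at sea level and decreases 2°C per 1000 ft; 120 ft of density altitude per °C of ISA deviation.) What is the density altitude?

ISA temperature at 9500 ft = 15 − 2 × (9500/1000) = -4°C.
ISA deviation = -31 − (-4) = -27°C.
Density altitude = 9500 + 120 × (-27) = 9500 + (-3240) = 6260 ft.

6260 ft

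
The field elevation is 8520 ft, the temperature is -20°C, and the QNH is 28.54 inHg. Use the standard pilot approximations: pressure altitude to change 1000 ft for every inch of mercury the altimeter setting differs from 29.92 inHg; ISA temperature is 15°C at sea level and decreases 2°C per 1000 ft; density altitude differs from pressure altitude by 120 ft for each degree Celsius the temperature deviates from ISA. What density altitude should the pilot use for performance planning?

Pressure altitude = 8520 + (29.92 − 28.54) × 1000 = 8520 + (+1380) = 9900 ft.
ISA temperature at 9900 ft = 15 − 2 × (9900/1000) = -4.8°C.
ISA deviation = -20 − (-4.8) = -15.2°C.
Density altitude = 9900 + 120 × (-15.2) = 8076 ft.

8076 ft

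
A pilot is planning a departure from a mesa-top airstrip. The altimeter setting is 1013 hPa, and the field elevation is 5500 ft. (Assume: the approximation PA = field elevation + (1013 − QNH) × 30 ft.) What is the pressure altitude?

5500 ft

Pressure correction = (1013 − 1013) × 30 = 0 ft.
Pressure altitude = 5500 + (0) = 5500 ft.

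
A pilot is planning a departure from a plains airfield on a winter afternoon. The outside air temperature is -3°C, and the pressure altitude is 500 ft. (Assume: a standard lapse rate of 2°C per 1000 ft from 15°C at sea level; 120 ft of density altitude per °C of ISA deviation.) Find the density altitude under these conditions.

ISA temperature at 500 ft = 15 − 2 × (500/1000) = 14°C.
ISA deviation = -3 − 14 = -17°C.
Density altitude = 500 + 120 × (-17) = 500 + (-2040) = -1540 ft.

-1540 ft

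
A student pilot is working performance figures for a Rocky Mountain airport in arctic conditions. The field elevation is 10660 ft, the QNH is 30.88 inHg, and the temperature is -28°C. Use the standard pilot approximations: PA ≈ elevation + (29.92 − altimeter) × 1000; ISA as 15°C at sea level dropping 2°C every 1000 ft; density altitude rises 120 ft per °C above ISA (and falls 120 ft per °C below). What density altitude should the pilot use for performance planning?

Pressure altitude = 10660 + (29.92 − 30.88) × 1000 = 10660 + (-960) = 9700 ft.
ISA temperature at 9700 ft = 15 − 2 × (9700/1000) = -4.4°C.
ISA deviation = -28 − (-4.4) = -23.6°C.
Density altitude = 9700 + 120 × (-23.6) = 6868 ft.

6868 ft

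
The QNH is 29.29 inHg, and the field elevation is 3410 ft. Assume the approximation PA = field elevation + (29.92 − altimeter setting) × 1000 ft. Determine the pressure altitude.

Pressure correction = (29.92 − 29.29) × 1000 = +630 ft.
Pressure altitude = 3410 + (+630) = 4040 ft.

4040 ft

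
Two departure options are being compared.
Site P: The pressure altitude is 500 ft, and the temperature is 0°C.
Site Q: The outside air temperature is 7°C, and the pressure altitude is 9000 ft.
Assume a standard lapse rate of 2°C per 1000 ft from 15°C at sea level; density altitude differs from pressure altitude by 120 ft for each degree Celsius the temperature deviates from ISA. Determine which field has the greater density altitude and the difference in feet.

Site Q by 11380 ft

Site P: ISA temp = 14°C, deviation -14°C, DA = 500 + 120 × (-14) = -1180 ft.
Site Q: ISA temp = -3°C, deviation +10°C, DA = 9000 + 120 × 10 = 10200 ft.
Site Q is higher by 10200 − (-1180) = 11380 ft.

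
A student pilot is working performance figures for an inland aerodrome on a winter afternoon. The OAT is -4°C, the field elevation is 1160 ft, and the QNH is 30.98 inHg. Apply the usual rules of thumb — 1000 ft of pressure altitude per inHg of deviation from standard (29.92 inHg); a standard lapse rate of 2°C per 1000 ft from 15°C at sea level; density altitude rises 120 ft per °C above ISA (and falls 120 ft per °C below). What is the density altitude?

Pressure altitude = 1160 + (29.92 − 30.98) × 1000 = 1160 + (-1060) = 100 ft.
ISA temperature at 100 ft = 15 − 2 × (100/1000) = 14.8°C.
ISA deviation = -4 − 14.8 = -18.8°C.
Density altitude = 100 + 120 × (-18.8) = -2156 ft.

-2156 ft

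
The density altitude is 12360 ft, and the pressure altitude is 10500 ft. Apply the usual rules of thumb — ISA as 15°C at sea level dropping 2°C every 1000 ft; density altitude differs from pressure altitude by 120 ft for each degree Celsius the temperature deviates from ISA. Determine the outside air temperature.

9.5°C

Density altitude − pressure altitude = 12360 − 10500 = +1860 ft.
At 120 ft/°C that is an ISA deviation of 1860/120 = +15.5°C.
ISA temperature at 10500 ft = 15 − 2 × (10500/1000) = -6°C.
OAT = ISA + deviation = -6 + (+15.5) = 9.5°C.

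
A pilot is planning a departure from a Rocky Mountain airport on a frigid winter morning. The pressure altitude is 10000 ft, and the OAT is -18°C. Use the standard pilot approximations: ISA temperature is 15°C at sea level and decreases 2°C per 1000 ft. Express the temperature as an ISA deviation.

ISA temperature at 10000 ft = 15 − 2 × (10000/1000) = -5°C.
Deviation = OAT − ISA = -18 − (-5) = -13°C.

ISA-13°C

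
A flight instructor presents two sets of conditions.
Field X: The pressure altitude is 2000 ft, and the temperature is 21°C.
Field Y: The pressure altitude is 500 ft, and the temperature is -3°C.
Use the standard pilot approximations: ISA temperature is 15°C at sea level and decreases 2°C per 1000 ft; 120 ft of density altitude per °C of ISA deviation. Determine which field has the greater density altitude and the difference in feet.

Field X: ISA temp = 11°C, deviation +10°C, DA = 2000 + 120 × 10 = 3200 ft.
Field Y: ISA temp = 14°C, deviation -17°C, DA = 500 + 120 × (-17) = -1540 ft.
Field X is higher by 3200 − (-1540) = 4740 ft.

Field X by 4740 ft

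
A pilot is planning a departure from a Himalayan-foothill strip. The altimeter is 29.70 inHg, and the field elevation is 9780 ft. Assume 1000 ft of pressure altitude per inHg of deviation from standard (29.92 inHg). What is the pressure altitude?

10000 ft

Pressure correction = (29.92 − 29.70) × 1000 = +220 ft.
Pressure altitude = 9780 + (+220) = 10000 ft.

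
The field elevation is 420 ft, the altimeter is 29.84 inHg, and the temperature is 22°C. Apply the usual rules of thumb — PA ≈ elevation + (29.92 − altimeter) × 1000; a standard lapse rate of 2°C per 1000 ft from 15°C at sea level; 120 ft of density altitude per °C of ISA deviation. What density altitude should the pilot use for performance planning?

Pressure altitude = 420 + (29.92 − 29.84) × 1000 = 420 + (+80) = 500 ft.
ISA temperature at 500 ft = 15 − 2 × (500/1000) = 14°C.
ISA deviation = 22 − 14 = +8°C.
Density altitude = 500 + 120 × (8) = 1460 ft.

1460 ft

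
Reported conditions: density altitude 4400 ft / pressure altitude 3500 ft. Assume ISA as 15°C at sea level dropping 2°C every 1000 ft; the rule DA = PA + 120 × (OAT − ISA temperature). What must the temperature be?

Density altitude − pressure altitude = 4400 − 3500 = +900 ft.
At 120 ft/°C that is an ISA deviation of 900/120 = +7.5°C.
ISA temperature at 3500 ft = 15 − 2 × (3500/1000) = 8°C.
OAT = ISA + deviation = 8 + (+7.5) = 15.5°C.

15.5°C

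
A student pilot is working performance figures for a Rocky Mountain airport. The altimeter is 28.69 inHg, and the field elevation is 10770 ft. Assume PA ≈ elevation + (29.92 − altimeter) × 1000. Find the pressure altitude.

12000 ft

Pressure correction = (29.92 − 28.69) × 1000 = +1230 ft.
Pressure altitude = 10770 + (+1230) = 12000 ft.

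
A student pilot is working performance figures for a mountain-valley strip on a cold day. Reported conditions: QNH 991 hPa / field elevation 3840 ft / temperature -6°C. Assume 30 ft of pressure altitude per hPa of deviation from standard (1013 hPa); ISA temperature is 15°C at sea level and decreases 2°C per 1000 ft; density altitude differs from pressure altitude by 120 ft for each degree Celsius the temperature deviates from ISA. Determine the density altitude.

Pressure altitude = 3840 + (1013 − 991) × 30 = 3840 + (+660) = 4500 ft.
ISA temperature at 4500 ft = 15 − 2 × (4500/1000) = 6°C.
ISA deviation = -6 − 6 = -12°C.
Density altitude = 4500 + 120 × (-12) = 3060 ft.

3060 ft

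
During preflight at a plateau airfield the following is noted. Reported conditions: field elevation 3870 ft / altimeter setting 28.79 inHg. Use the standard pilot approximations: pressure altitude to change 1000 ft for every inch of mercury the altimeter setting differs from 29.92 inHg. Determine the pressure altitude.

Pressure correction = (29.92 − 28.79) × 1000 = +1130 ft.
Pressure altitude = 3870 + (+1130) = 5000 ft.

5000 ft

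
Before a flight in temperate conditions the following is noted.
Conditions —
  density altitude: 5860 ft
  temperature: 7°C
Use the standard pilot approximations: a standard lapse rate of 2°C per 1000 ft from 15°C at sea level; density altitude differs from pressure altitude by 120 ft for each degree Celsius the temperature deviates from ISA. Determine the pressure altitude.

DA = PA + 120 × (OAT − (15 − 2·PA/1000)) = PA + 120·OAT − 1800 + 0.24·PA = 1.24·PA + 120·OAT − 1800.
So 1.24·PA = 5860 − 120 × 7 + 1800 = 6820.
PA = 6820 / 1.24 = 5500 ft.

5500 ft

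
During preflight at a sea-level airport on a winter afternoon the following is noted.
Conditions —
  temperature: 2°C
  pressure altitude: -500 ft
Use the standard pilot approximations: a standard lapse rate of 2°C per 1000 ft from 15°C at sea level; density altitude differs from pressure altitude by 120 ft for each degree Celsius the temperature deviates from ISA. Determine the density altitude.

ISA temperature at -500 ft = 15 − 2 × (-500/1000) = 16°C.
ISA deviation = 2 − 16 = -14°C.
Density altitude = -500 + 120 × (-14) = -500 + (-1680) = -2180 ft.

-2180 ft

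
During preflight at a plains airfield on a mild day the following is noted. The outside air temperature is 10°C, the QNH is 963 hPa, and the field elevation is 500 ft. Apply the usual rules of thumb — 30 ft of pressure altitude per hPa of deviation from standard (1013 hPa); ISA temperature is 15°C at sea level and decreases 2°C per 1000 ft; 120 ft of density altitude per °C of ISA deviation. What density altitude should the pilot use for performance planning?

Pressure altitude = 500 + (1013 − 963) × 30 = 500 + (+1500) = 2000 ft.
ISA temperature at 2000 ft = 15 − 2 × (2000/1000) = 11°C.
ISA deviation = 10 − 11 = -1°C.
Density altitude = 2000 + 120 × (-1) = 1880 ft.

1880 ft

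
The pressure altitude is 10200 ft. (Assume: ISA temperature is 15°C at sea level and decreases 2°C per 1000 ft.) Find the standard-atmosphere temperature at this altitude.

-5.4°C

ISA temperature = 15 − 2 × (10200/1000) = 15 − 20.4 = -5.4°C.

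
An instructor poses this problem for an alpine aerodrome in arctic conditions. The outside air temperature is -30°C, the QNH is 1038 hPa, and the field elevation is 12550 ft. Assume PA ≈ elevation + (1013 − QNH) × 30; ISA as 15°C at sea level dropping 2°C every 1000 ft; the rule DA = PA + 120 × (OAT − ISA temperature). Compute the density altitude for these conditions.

9232 ft

Pressure altitude = 12550 + (1013 − 1038) × 30 = 12550 + (-750) = 11800 ft.
ISA temperature at 11800 ft = 15 − 2 × (11800/1000) = -8.6°C.
ISA deviation = -30 − (-8.6) = -21.4°C.
Density altitude = 11800 + 120 × (-21.4) = 9232 ft.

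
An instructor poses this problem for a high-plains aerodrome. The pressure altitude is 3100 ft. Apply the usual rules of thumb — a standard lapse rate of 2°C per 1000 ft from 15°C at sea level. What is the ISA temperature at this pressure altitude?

8.8°C

ISA temperature = 15 − 2 × (3100/1000) = 15 − 6.2 = 8.8°C.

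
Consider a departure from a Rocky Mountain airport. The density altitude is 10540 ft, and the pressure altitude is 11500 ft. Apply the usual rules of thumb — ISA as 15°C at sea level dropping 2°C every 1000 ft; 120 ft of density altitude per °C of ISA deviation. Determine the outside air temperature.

Density altitude − pressure altitude = 10540 − 11500 = -960 ft.
At 120 ft/°C that is an ISA deviation of -960/120 = -8°C.
ISA temperature at 11500 ft = 15 − 2 × (11500/1000) = -8°C.
OAT = ISA + deviation = -8 + (-8) = -16°C.

-16°C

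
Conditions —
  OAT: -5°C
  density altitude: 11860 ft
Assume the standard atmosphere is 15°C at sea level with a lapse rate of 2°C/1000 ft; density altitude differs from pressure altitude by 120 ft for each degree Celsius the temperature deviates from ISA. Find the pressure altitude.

11500 ft

DA = PA + 120 × (OAT − (15 − 2·PA/1000)) = PA + 120·OAT − 1800 + 0.24·PA = 1.24·PA + 120·OAT − 1800.
So 1.24·PA = 11860 − 120 × (-5) + 1800 = 14260.
PA = 14260 / 1.24 = 11500 ft.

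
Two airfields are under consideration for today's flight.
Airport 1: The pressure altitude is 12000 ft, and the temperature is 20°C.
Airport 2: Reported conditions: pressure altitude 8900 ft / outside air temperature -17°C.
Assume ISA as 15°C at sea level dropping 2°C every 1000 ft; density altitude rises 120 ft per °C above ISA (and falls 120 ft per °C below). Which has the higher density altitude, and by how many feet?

Airport 1: ISA temp = -9°C, deviation +29°C, DA = 12000 + 120 × 29 = 15480 ft.
Airport 2: ISA temp = -2.8°C, deviation -14.2°C, DA = 8900 + 120 × (-14.2) = 7196 ft.
Airport 1 is higher by 15480 − 7196 = 8284 ft.

Airport 1 by 8284 ft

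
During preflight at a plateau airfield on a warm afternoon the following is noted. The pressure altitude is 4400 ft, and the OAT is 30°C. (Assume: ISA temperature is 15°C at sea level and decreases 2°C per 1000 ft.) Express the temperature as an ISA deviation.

ISA temperature at 4400 ft = 15 − 2 × (4400/1000) = 6.2°C.
Deviation = OAT − ISA = 30 − 6.2 = +23.8°C.

ISA+23.8°C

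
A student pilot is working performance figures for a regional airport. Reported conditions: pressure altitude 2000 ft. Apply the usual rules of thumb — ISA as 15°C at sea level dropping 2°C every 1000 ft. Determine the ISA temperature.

ISA temperature = 15 − 2 × (2000/1000) = 15 − 4 = 11°C.

11°C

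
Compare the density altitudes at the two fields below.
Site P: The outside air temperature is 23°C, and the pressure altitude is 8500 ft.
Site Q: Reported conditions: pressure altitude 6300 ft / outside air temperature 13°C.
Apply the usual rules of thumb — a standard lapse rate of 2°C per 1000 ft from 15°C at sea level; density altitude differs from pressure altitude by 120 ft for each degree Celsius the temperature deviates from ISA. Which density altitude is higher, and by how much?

Site P: ISA temp = -2°C, deviation +25°C, DA = 8500 + 120 × 25 = 11500 ft.
Site Q: ISA temp = 2.4°C, deviation +10.6°C, DA = 6300 + 120 × 10.6 = 7572 ft.
Site P is higher by 11500 − 7572 = 3928 ft.

Site P by 3928 ft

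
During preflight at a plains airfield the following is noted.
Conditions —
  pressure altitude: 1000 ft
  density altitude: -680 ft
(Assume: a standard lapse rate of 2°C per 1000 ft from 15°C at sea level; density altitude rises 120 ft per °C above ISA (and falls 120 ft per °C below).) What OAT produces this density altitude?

-1°C

Density altitude − pressure altitude = -680 − 1000 = -1680 ft.
At 120 ft/°C that is an ISA deviation of -1680/120 = -14°C.
ISA temperature at 1000 ft = 15 − 2 × (1000/1000) = 13°C.
OAT = ISA + deviation = 13 + (-14) = -1°C.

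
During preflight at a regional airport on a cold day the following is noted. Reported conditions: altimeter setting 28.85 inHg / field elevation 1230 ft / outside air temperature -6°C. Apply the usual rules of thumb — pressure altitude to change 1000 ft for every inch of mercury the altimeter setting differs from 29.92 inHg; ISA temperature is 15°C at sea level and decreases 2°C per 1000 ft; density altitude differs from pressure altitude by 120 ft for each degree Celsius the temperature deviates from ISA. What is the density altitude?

332 ft

Pressure altitude = 1230 + (29.92 − 28.85) × 1000 = 1230 + (+1070) = 2300 ft.
ISA temperature at 2300 ft = 15 − 2 × (2300/1000) = 10.4°C.
ISA deviation = -6 − 10.4 = -16.4°C.
Density altitude = 2300 + 120 × (-16.4) = 332 ft.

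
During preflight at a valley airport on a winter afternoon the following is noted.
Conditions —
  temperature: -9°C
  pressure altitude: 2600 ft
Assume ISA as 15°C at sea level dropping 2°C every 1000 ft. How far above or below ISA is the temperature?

ISA-18.8°C

ISA temperature at 2600 ft = 15 − 2 × (2600/1000) = 9.8°C.
Deviation = OAT − ISA = -9 − 9.8 = -18.8°C.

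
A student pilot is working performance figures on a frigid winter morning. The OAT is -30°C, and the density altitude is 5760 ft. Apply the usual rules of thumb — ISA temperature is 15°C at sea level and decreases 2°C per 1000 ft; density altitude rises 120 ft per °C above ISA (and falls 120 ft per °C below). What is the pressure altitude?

9000 ft

DA = PA + 120 × (OAT − (15 − 2·PA/1000)) = PA + 120·OAT − 1800 + 0.24·PA = 1.24·PA + 120·OAT − 1800.
So 1.24·PA = 5760 − 120 × (-30) + 1800 = 11160.
PA = 11160 / 1.24 = 9000 ft.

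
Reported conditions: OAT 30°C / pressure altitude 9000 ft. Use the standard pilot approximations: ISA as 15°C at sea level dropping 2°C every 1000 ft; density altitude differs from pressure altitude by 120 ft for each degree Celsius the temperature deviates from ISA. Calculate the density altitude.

ISA temperature at 9000 ft = 15 − 2 × (9000/1000) = -3°C.
ISA deviation = 30 − (-3) = +33°C.
Density altitude = 9000 + 120 × (33) = 9000 + (+3960) = 12960 ft.

12960 ft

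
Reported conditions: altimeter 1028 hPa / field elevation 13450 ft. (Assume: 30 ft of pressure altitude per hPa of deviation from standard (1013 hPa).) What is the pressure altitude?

Pressure correction = (1013 − 1028) × 30 = -450 ft.
Pressure altitude = 13450 + (-450) = 13000 ft.

13000 ft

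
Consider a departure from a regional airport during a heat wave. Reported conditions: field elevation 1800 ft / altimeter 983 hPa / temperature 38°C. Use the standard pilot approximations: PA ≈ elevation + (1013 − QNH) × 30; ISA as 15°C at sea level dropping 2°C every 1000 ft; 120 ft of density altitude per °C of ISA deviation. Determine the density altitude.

Pressure altitude = 1800 + (1013 − 983) × 30 = 1800 + (+900) = 2700 ft.
ISA temperature at 2700 ft = 15 − 2 × (2700/1000) = 9.6°C.
ISA deviation = 38 − 9.6 = +28.4°C.
Density altitude = 2700 + 120 × (28.4) = 6108 ft.

6108 ft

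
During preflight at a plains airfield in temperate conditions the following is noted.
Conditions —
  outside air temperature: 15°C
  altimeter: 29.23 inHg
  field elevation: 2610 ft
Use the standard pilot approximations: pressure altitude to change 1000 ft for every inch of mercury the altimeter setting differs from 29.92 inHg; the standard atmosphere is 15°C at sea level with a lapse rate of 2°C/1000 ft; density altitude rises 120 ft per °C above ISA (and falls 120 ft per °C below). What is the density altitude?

4092 ft

Pressure altitude = 2610 + (29.92 − 29.23) × 1000 = 2610 + (+690) = 3300 ft.
ISA temperature at 3300 ft = 15 − 2 × (3300/1000) = 8.4°C.
ISA deviation = 15 − 8.4 = +6.6°C.
Density altitude = 3300 + 120 × (6.6) = 4092 ft.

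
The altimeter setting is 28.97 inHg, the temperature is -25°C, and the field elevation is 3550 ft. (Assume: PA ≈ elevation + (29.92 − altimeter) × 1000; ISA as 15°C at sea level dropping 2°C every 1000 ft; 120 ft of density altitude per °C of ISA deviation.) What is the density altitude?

780 ft

Pressure altitude = 3550 + (29.92 − 28.97) × 1000 = 3550 + (+950) = 4500 ft.
ISA temperature at 4500 ft = 15 − 2 × (4500/1000) = 6°C.
ISA deviation = -25 − 6 = -31°C.
Density altitude = 4500 + 120 × (-31) = 780 ft.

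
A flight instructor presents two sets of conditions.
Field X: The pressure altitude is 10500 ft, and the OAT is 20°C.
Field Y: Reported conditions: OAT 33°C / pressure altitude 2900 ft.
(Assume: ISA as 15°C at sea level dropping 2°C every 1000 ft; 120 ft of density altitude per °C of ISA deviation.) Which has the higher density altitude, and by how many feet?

Field X: ISA temp = -6°C, deviation +26°C, DA = 10500 + 120 × 26 = 13620 ft.
Field Y: ISA temp = 9.2°C, deviation +23.8°C, DA = 2900 + 120 × 23.8 = 5756 ft.
Field X is higher by 13620 − 5756 = 7864 ft.

Field X by 7864 ft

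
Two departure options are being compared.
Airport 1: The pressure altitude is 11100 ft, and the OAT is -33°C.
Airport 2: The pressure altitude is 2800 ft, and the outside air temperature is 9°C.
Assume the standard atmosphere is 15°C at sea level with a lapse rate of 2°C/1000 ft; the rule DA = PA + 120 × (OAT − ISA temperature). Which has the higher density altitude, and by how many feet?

Airport 1: ISA temp = -7.2°C, deviation -25.8°C, DA = 11100 + 120 × (-25.8) = 8004 ft.
Airport 2: ISA temp = 9.4°C, deviation -0.4°C, DA = 2800 + 120 × (-0.4) = 2752 ft.
Airport 1 is higher by 8004 − 2752 = 5252 ft.

Airport 1 by 5252 ft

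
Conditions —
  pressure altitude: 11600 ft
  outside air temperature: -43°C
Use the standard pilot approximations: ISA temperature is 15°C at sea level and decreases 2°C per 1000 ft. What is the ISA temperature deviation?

ISA temperature at 11600 ft = 15 − 2 × (11600/1000) = -8.2°C.
Deviation = OAT − ISA = -43 − (-8.2) = -34.8°C.

ISA-34.8°C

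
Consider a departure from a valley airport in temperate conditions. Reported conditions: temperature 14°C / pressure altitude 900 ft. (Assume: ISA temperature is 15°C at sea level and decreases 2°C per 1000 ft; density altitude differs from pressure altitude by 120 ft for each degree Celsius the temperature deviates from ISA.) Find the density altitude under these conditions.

ISA temperature at 900 ft = 15 − 2 × (900/1000) = 13.2°C.
ISA deviation = 14 − 13.2 = +0.8°C.
Density altitude = 900 + 120 × (0.8) = 900 + (+96) = 996 ft.

996 ft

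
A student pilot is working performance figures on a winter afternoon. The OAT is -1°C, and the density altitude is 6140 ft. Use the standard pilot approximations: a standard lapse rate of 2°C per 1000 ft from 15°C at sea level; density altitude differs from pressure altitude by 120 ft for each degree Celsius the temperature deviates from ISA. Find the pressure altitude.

DA = PA + 120 × (OAT − (15 − 2·PA/1000)) = PA + 120·OAT − 1800 + 0.24·PA = 1.24·PA + 120·OAT − 1800.
So 1.24·PA = 6140 − 120 × (-1) + 1800 = 8060.
PA = 8060 / 1.24 = 6500 ft.

6500 ft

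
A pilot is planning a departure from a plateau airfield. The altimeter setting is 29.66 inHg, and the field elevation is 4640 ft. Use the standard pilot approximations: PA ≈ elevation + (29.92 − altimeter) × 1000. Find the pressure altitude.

Pressure correction = (29.92 − 29.66) × 1000 = +260 ft.
Pressure altitude = 4640 + (+260) = 4900 ft.

4900 ft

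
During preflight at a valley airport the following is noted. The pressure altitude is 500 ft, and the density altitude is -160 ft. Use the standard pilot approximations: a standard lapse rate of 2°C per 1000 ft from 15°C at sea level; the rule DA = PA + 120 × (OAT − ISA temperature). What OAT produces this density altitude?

Density altitude − pressure altitude = -160 − 500 = -660 ft.
At 120 ft/°C that is an ISA deviation of -660/120 = -5.5°C.
ISA temperature at 500 ft = 15 − 2 × (500/1000) = 14°C.
OAT = ISA + deviation = 14 + (-5.5) = 8.5°C.

8.5°C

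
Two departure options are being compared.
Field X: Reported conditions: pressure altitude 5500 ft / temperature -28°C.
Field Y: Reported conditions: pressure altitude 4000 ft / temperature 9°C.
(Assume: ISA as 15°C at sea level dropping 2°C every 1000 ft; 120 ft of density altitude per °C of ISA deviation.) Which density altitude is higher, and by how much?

Field X: ISA temp = 4°C, deviation -32°C, DA = 5500 + 120 × (-32) = 1660 ft.
Field Y: ISA temp = 7°C, deviation +2°C, DA = 4000 + 120 × 2 = 4240 ft.
Field Y is higher by 4240 − 1660 = 2580 ft.

Field Y by 2580 ft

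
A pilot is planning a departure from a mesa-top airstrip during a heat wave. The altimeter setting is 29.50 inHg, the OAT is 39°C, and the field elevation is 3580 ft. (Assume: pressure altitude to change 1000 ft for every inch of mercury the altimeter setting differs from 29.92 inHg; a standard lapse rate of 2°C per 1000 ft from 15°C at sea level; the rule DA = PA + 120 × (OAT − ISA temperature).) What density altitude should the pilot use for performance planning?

7840 ft

Pressure altitude = 3580 + (29.92 − 29.50) × 1000 = 3580 + (+420) = 4000 ft.
ISA temperature at 4000 ft = 15 − 2 × (4000/1000) = 7°C.
ISA deviation = 39 − 7 = +32°C.
Density altitude = 4000 + 120 × (32) = 7840 ft.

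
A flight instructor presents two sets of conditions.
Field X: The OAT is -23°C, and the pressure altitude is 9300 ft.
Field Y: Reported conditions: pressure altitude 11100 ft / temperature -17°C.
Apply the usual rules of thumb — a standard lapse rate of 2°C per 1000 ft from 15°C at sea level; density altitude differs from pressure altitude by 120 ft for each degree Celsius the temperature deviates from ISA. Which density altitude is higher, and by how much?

Field X: ISA temp = -3.6°C, deviation -19.4°C, DA = 9300 + 120 × (-19.4) = 6972 ft.
Field Y: ISA temp = -7.2°C, deviation -9.8°C, DA = 11100 + 120 × (-9.8) = 9924 ft.
Field Y is higher by 9924 − 6972 = 2952 ft.

Field Y by 2952 ft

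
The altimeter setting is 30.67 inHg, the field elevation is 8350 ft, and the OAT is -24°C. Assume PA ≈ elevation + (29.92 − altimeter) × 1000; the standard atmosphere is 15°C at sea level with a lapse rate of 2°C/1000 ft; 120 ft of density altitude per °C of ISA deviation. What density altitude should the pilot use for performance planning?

4744 ft

Pressure altitude = 8350 + (29.92 − 30.67) × 1000 = 8350 + (-750) = 7600 ft.
ISA temperature at 7600 ft = 15 − 2 × (7600/1000) = -0.2°C.
ISA deviation = -24 − (-0.2) = -23.8°C.
Density altitude = 7600 + 120 × (-23.8) = 4744 ft.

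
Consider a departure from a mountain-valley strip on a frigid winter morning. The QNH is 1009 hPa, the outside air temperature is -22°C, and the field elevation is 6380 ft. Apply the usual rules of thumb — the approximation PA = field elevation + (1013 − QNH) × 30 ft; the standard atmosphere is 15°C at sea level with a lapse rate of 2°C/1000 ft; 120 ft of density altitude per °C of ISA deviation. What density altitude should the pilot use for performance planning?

Pressure altitude = 6380 + (1013 − 1009) × 30 = 6380 + (+120) = 6500 ft.
ISA temperature at 6500 ft = 15 − 2 × (6500/1000) = 2°C.
ISA deviation = -22 − 2 = -24°C.
Density altitude = 6500 + 120 × (-24) = 3620 ft.

3620 ft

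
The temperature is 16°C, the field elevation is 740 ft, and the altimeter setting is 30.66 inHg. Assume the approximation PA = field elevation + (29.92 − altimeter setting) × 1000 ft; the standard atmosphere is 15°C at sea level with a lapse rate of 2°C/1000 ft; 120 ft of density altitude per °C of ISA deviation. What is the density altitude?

Pressure altitude = 740 + (29.92 − 30.66) × 1000 = 740 + (-740) = 0 ft.
ISA temperature at 0 ft = 15 − 2 × (0/1000) = 15°C.
ISA deviation = 16 − 15 = +1°C.
Density altitude = 0 + 120 × (1) = 120 ft.

120 ft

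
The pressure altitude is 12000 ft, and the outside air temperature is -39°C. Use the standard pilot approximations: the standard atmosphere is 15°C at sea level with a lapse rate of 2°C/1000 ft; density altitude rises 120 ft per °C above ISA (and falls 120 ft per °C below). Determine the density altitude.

ISA temperature at 12000 ft = 15 − 2 × (12000/1000) = -9°C.
ISA deviation = -39 − (-9) = -30°C.
Density altitude = 12000 + 120 × (-30) = 12000 + (-3600) = 8400 ft.

8400 ft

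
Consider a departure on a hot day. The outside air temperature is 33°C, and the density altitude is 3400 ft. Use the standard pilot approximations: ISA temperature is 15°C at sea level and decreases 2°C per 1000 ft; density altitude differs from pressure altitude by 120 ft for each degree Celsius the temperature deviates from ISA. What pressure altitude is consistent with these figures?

DA = PA + 120 × (OAT − (15 − 2·PA/1000)) = PA + 120·OAT − 1800 + 0.24·PA = 1.24·PA + 120·OAT − 1800.
So 1.24·PA = 3400 − 120 × 33 + 1800 = 1240.
PA = 1240 / 1.24 = 1000 ft.

1000 ft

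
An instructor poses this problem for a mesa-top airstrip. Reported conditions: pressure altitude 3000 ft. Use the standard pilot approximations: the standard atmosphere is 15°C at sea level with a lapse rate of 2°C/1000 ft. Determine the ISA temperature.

9°C

ISA temperature = 15 − 2 × (3000/1000) = 15 − 6 = 9°C.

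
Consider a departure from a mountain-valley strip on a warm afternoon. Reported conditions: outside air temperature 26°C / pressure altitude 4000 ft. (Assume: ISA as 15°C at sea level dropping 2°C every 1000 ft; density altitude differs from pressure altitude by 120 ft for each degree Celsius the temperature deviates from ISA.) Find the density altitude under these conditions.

6280 ft

ISA temperature at 4000 ft = 15 − 2 × (4000/1000) = 7°C.
ISA deviation = 26 − 7 = +19°C.
Density altitude = 4000 + 120 × (19) = 4000 + (+2280) = 6280 ft.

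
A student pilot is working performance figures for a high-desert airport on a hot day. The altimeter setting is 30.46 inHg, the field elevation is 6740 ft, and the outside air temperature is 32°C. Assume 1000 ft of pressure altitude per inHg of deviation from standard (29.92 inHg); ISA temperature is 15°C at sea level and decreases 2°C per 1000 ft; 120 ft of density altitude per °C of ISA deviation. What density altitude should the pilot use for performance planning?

Pressure altitude = 6740 + (29.92 − 30.46) × 1000 = 6740 + (-540) = 6200 ft.
ISA temperature at 6200 ft = 15 − 2 × (6200/1000) = 2.6°C.
ISA deviation = 32 − 2.6 = +29.4°C.
Density altitude = 6200 + 120 × (29.4) = 9728 ft.

9728 ft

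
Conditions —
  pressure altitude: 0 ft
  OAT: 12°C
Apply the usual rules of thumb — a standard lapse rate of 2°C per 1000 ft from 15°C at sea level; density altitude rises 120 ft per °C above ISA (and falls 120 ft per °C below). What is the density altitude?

-360 ft

ISA temperature at 0 ft = 15 − 2 × (0/1000) = 15°C.
ISA deviation = 12 − 15 = -3°C.
Density altitude = 0 + 120 × (-3) = 0 + (-360) = -360 ft.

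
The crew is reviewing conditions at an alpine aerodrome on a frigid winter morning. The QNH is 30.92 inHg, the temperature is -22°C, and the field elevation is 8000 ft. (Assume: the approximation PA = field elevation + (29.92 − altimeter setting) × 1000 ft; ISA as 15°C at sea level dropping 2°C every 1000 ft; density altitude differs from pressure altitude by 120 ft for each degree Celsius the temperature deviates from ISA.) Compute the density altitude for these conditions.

4240 ft

Pressure altitude = 8000 + (29.92 − 30.92) × 1000 = 8000 + (-1000) = 7000 ft.
ISA temperature at 7000 ft = 15 − 2 × (7000/1000) = 1°C.
ISA deviation = -22 − 1 = -23°C.
Density altitude = 7000 + 120 × (-23) = 4240 ft.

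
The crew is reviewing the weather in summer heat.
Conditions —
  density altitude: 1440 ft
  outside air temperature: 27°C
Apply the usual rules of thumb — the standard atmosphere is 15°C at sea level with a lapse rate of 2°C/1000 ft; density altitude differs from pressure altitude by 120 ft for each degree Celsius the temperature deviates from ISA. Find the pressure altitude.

DA = PA + 120 × (OAT − (15 − 2·PA/1000)) = PA + 120·OAT − 1800 + 0.24·PA = 1.24·PA + 120·OAT − 1800.
So 1.24·PA = 1440 − 120 × 27 + 1800 = 0.
PA = 0 / 1.24 = 0 ft.

0 ft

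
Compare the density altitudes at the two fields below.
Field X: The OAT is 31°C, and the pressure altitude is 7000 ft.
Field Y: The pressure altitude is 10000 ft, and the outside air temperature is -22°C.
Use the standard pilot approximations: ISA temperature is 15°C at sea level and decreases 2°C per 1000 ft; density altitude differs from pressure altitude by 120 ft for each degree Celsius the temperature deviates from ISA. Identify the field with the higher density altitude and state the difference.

Field X by 2640 ft

Field X: ISA temp = 1°C, deviation +30°C, DA = 7000 + 120 × 30 = 10600 ft.
Field Y: ISA temp = -5°C, deviation -17°C, DA = 10000 + 120 × (-17) = 7960 ft.
Field X is higher by 10600 − 7960 = 2640 ft.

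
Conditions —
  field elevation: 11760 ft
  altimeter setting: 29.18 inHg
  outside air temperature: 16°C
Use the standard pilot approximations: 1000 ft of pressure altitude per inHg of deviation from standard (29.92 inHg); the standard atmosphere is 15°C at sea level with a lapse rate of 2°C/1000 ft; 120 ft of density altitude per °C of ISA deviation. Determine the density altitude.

15620 ft

Pressure altitude = 11760 + (29.92 − 29.18) × 1000 = 11760 + (+740) = 12500 ft.
ISA temperature at 12500 ft = 15 − 2 × (12500/1000) = -10°C.
ISA deviation = 16 − (-10) = +26°C.
Density altitude = 12500 + 120 × (26) = 15620 ft.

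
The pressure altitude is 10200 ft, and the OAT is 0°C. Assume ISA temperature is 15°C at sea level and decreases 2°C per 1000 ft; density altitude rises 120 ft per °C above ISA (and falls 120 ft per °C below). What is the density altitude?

10848 ft

ISA temperature at 10200 ft = 15 − 2 × (10200/1000) = -5.4°C.
ISA deviation = 0 − (-5.4) = +5.4°C.
Density altitude = 10200 + 120 × (5.4) = 10200 + (+648) = 10848 ft.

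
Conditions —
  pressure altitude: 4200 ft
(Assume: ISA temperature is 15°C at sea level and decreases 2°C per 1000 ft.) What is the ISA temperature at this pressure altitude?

6.6°C

ISA temperature = 15 − 2 × (4200/1000) = 15 − 8.4 = 6.6°C.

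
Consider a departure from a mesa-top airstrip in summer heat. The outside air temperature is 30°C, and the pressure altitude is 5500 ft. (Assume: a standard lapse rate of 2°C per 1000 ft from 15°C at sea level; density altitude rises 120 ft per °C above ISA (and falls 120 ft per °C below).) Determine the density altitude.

8620 ft

ISA temperature at 5500 ft = 15 − 2 × (5500/1000) = 4°C.
ISA deviation = 30 − 4 = +26°C.
Density altitude = 5500 + 120 × (26) = 5500 + (+3120) = 8620 ft.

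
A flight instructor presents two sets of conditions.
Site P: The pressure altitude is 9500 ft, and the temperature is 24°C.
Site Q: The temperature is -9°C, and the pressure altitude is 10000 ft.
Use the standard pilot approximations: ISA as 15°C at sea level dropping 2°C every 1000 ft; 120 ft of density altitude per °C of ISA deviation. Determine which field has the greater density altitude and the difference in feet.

Site P by 3340 ft

Site P: ISA temp = -4°C, deviation +28°C, DA = 9500 + 120 × 28 = 12860 ft.
Site Q: ISA temp = -5°C, deviation -4°C, DA = 10000 + 120 × (-4) = 9520 ft.
Site P is higher by 12860 − 9520 = 3340 ft.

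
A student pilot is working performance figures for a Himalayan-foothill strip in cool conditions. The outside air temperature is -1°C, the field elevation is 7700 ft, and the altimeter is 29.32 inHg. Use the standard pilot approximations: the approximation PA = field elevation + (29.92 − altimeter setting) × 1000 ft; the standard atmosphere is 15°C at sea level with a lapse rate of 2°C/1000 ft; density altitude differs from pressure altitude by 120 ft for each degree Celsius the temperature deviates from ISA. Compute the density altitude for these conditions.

8372 ft

Pressure altitude = 7700 + (29.92 − 29.32) × 1000 = 7700 + (+600) = 8300 ft.
ISA temperature at 8300 ft = 15 − 2 × (8300/1000) = -1.6°C.
ISA deviation = -1 − (-1.6) = +0.6°C.
Density altitude = 8300 + 120 × (0.6) = 8372 ft.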